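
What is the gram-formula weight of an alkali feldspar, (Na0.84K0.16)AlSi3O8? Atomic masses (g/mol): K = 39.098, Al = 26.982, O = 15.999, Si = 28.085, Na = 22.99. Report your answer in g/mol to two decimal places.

264.80 g/mol

The formula mass is the sum 0.84·22.99 + 0.16·39.098 + 1·26.982 + 3·28.085 + 8·15.999.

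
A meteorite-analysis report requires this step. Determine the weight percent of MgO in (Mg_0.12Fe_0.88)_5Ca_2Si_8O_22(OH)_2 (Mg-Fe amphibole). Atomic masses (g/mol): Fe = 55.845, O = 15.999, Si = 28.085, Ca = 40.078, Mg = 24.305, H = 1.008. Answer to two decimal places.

2.54 wt%

Molar mass of (Mg_0.12Fe_0.88)_5Ca_2Si_8O_22(OH)_2 = 0.60×24.305 + 4.40×55.845 + 2×40.078 + 8×28.085 + 24×15.999 + 2×1.008 = 951.129 g/mol.
Each formula unit contains 0.60 Mg, equivalent to 0.60/1 = 0.6000 mol MgO.
M(MgO) = 1×24.305 + 1×15.999 = 40.304 g/mol.
Mass of MgO per formula unit = 0.6000 × 40.304 = 24.182 g.
MgO wt% = 24.182 / 951.129 × 100 = 2.54%.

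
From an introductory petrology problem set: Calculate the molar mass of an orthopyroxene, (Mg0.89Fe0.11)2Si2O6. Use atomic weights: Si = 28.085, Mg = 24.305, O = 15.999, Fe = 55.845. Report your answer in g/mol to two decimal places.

207.71 g/mol

Mg: 1.78 × 24.305 = 43.2629
Fe: 0.22 × 55.845 = 12.2859
Si: 2 × 28.085 = 56.1700
O: 6 × 15.999 = 95.9940
Summing the contributions gives the formula mass.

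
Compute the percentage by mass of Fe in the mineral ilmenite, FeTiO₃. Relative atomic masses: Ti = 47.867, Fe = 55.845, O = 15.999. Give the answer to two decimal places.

M(FeTiO₃) = 151.709 g/mol.
Fe contributes 1 × 55.845 = 55.845 g per mole.
55.845/151.709 = 0.3681 → 36.81%.

36.81 wt%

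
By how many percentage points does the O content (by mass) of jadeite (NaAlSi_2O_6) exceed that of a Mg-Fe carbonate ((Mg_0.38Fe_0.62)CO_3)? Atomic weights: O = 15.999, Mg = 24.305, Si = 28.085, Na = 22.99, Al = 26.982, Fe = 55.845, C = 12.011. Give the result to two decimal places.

1.28 percentage points

M(NaAlSi_2O_6) = 202.136 g/mol, so wt% O = 95.994/202.136 × 100 = 47.49%.
M((Mg_0.38Fe_0.62)CO_3) = 103.868 g/mol, so wt% O = 47.997/103.868 × 100 = 46.21%.
47.49 − 46.21 = 1.28 pp.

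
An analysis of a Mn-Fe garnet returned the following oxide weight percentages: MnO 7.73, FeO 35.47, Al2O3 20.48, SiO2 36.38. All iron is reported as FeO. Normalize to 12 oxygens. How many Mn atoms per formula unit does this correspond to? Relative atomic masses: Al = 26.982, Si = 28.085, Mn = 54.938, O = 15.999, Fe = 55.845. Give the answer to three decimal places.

7.73 wt% MnO ÷ 70.937 g/mol = 0.10897 mol, giving 0.10897 Mn and 0.10897 O.
35.47 wt% FeO ÷ 71.844 g/mol = 0.49371 mol, giving 0.49371 Fe and 0.49371 O.
20.48 wt% Al2O3 ÷ 101.961 g/mol = 0.20086 mol, giving 0.40172 Al and 0.60258 O.
36.38 wt% SiO2 ÷ 60.083 g/mol = 0.60550 mol, giving 0.60550 Si and 1.21100 O.
Oxygen sums to 2.41626; scaling by 12/2.41626 = 4.96635 puts the formula on 12 O.
Mn: 0.10897 × 4.96635 = 0.541 atoms per formula unit.

0.541 Mn apfu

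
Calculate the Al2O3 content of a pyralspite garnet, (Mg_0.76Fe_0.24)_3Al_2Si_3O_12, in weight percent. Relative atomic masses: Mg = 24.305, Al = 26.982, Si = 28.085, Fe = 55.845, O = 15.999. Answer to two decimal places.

Formula mass = 425.831 g/mol.
2 Al → 1.0000 mol Al2O3 per formula unit; M(Al2O3) = 101.961, so Al2O3 mass = 101.961 g.
101.961/425.831 × 100 = 23.94 wt%.

23.94 wt%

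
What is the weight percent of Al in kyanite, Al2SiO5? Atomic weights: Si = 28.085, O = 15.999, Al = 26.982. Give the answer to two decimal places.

33.30 mass %

Molar mass of Al2SiO5: 2×26.982 + 1×28.085 + 5×15.999 = 162.044 g/mol.
Mass of Al per formula unit: 2 × 26.982 = 53.964 g.
Weight fraction Al = 53.964 / 162.044 = 0.3330.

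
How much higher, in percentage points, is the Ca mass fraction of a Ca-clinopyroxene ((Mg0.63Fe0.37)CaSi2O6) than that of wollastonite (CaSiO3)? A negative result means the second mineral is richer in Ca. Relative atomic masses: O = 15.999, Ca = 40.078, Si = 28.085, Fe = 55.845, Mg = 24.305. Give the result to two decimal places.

First mineral: 40.078 g Ca in 228.217 g formula = 17.56 wt% Ca.
Second mineral: 40.078 g Ca in 116.160 g formula = 34.50 wt% Ca.
17.56% − 34.50% gives a difference of -16.94 percentage points.

-16.94 percentage points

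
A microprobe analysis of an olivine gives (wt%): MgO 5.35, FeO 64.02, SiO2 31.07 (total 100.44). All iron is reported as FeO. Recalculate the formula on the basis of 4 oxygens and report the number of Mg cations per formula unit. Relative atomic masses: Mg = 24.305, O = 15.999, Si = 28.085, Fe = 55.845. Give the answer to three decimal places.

MgO (M=40.304): mol = 0.13274; Mg = 0.13274, O = 0.13274.
FeO (M=71.844): mol = 0.89110; Fe = 0.89110, O = 0.89110.
SiO2 (M=60.083): mol = 0.51712; Si = 0.51712, O = 1.03424.
ΣO = 2.05808; factor = 4/ΣO = 1.94356.
Mg apfu = 0.13274 × 1.94356 = 0.258.

0.258 Mg apfu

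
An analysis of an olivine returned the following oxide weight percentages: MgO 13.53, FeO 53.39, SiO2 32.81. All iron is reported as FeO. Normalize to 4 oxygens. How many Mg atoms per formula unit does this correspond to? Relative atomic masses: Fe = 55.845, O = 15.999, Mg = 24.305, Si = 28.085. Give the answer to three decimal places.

MgO: 13.53/40.304 = 0.33570 mol → 0.33570 mol Mg, 0.33570 mol O.
FeO: 53.39/71.844 = 0.74314 mol → 0.74314 mol Fe, 0.74314 mol O.
SiO2: 32.81/60.083 = 0.54608 mol → 0.54608 mol Si, 1.09216 mol O.
Total oxygen = 2.17100 mol. Normalization factor = 4/2.17100 = 1.84247.
Mg per 4 O = 0.33570 × 1.84247 = 0.619.

0.619 Mg apfu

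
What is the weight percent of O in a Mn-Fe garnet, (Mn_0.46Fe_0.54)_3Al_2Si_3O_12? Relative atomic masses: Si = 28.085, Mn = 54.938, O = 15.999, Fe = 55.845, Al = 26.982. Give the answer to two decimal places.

38.67 weight percent

M((Mn_0.46Fe_0.54)_3Al_2Si_3O_12) = 496.490 g/mol.
O contributes 12 × 15.999 = 191.988 g per mole.
191.988/496.490 = 0.3867 → 38.67%.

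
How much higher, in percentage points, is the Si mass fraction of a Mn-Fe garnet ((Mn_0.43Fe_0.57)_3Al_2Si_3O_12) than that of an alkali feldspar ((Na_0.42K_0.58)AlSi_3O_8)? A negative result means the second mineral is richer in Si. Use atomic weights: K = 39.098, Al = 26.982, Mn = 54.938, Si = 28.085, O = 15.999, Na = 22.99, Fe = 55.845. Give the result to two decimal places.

-14.06 percentage points

Si in (Mn_0.43Fe_0.57)_3Al_2Si_3O_12: molar mass 496.572 g/mol; 3×28.085 = 84.255 g → 16.97 wt%.
Si in (Na_0.42K_0.58)AlSi_3O_8: molar mass 271.562 g/mol; 3×28.085 = 84.255 g → 31.03 wt%.
Difference = 16.97 − 31.03 = -14.06 percentage points.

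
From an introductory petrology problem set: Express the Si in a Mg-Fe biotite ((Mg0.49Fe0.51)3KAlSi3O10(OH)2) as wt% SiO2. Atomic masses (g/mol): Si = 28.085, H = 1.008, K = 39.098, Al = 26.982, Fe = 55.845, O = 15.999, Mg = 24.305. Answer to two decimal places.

Formula mass = 465.510 g/mol.
3 Si → 3.0000 mol SiO2 per formula unit; M(SiO2) = 60.083, so SiO2 mass = 180.249 g.
180.249/465.510 × 100 = 38.72 wt%.

38.72 wt%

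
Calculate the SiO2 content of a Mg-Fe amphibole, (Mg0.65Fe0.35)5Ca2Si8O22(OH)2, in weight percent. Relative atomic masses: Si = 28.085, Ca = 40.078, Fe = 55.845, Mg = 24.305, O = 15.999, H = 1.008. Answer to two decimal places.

Molar mass of (Mg0.65Fe0.35)5Ca2Si8O22(OH)2 = 3.25·24.305 + 1.75·55.845 + 2·40.078 + 8·28.085 + 24·15.999 + 2·1.008 = 867.548 g/mol.
Each formula unit contains 8 Si, equivalent to 8/1 = 8.0000 mol SiO2.
M(SiO2) = 1×28.085 + 2×15.999 = 60.083 g/mol.
Mass of SiO2 per formula unit = 8.0000 × 60.083 = 480.664 g.
SiO2 wt% = 480.664 / 867.548 × 100 = 55.40%.

55.40 wt%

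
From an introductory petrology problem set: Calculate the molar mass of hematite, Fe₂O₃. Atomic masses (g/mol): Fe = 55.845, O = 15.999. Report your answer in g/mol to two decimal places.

159.69 g/mol

Fe: 2 × 55.845 = 111.6900
O: 3 × 15.999 = 47.9970
Summing the contributions gives the formula mass.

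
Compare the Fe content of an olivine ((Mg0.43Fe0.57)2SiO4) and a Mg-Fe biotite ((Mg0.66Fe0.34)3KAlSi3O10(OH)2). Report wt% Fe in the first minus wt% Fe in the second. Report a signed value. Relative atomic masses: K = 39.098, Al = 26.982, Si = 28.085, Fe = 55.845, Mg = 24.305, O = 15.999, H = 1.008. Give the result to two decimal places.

First mineral: 63.663 g Fe in 176.647 g formula = 36.04 wt% Fe.
Second mineral: 56.962 g Fe in 449.425 g formula = 12.67 wt% Fe.
36.04% − 12.67% gives a difference of 23.37 percentage points.

23.37 percentage points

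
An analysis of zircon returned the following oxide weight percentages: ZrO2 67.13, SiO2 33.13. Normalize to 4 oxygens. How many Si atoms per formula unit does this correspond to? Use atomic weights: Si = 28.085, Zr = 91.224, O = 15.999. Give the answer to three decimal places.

1.006 Si apfu

67.13 wt% ZrO2 ÷ 123.222 g/mol = 0.54479 mol, giving 0.54479 Zr and 1.08958 O.
33.13 wt% SiO2 ÷ 60.083 g/mol = 0.55140 mol, giving 0.55140 Si and 1.10280 O.
Oxygen sums to 2.19238; scaling by 4/2.19238 = 1.82450 puts the formula on 4 O.
Si: 0.55140 × 1.82450 = 1.006 atoms per formula unit.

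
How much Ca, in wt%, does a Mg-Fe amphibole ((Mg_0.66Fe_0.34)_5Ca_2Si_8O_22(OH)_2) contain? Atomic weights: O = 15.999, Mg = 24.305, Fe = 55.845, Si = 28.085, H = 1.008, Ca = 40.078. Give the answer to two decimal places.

9.26 wt%

Molar mass of (Mg_0.66Fe_0.34)_5Ca_2Si_8O_22(OH)_2: 3.30×24.305 + 1.70×55.845 + 2×40.078 + 8×28.085 + 24×15.999 + 2×1.008 = 865.971 g/mol.
Mass of Ca per formula unit: 2 × 40.078 = 80.156 g.
Weight fraction Ca = 80.156 / 865.971 = 0.0926.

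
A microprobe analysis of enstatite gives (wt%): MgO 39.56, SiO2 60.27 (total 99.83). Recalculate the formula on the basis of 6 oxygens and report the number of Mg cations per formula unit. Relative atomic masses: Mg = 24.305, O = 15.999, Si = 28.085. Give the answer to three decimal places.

MgO: 39.56/40.304 = 0.98154 mol → 0.98154 mol Mg, 0.98154 mol O.
SiO2: 60.27/60.083 = 1.00311 mol → 1.00311 mol Si, 2.00622 mol O.
Total oxygen = 2.98776 mol. Normalization factor = 6/2.98776 = 2.00819.
Mg per 6 O = 0.98154 × 2.00819 = 1.971.

1.971 Mg apfu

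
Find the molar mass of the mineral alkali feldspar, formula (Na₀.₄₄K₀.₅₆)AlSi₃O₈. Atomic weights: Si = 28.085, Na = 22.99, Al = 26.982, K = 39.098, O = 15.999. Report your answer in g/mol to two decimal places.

M = 0.44·22.99 + 0.56·39.098 + 1·26.982 + 3·28.085 + 8·15.999

271.24 g/mol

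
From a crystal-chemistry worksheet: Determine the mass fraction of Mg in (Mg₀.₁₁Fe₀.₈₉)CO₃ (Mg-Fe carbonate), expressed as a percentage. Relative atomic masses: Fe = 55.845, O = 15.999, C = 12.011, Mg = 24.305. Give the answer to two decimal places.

Formula mass = 0.11×24.305 + 0.89×55.845 + 1×12.011 + 3×15.999 = 112.384 g/mol, of which 2.674 g is Mg.
So Mg makes up 2.674/112.384 = 0.0238 of the mass, i.e. 2.38%.

2.38 wt%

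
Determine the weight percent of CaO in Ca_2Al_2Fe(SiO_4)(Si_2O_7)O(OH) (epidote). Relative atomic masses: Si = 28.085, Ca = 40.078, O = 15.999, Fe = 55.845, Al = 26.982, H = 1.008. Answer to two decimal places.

Molar mass of Ca_2Al_2Fe(SiO_4)(Si_2O_7)O(OH) = 2·40.078 + 2·26.982 + 1·55.845 + 3·28.085 + 13·15.999 + 1·1.008 = 483.215 g/mol.
Each formula unit contains 2 Ca, equivalent to 2/1 = 2.0000 mol CaO.
M(CaO) = 1×40.078 + 1×15.999 = 56.077 g/mol.
Mass of CaO per formula unit = 2.0000 × 56.077 = 112.154 g.
CaO wt% = 112.154 / 483.215 × 100 = 23.21%.

23.21 wt%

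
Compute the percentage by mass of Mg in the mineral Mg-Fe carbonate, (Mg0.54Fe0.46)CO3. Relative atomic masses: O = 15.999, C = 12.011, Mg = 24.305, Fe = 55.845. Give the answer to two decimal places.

13.28 mass %

M((Mg0.54Fe0.46)CO3) = 98.821 g/mol.
Mg contributes 0.54 × 24.305 = 13.125 g per mole.
13.125/98.821 = 0.1328 → 13.28%.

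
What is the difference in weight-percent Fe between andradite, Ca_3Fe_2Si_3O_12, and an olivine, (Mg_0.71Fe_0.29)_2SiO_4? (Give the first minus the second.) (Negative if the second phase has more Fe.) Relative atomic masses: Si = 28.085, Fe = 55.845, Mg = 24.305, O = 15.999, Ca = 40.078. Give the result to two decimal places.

M(Ca_3Fe_2Si_3O_12) = 508.167 g/mol, so wt% Fe = 111.690/508.167 × 100 = 21.98%.
M((Mg_0.71Fe_0.29)_2SiO_4) = 158.984 g/mol, so wt% Fe = 32.390/158.984 × 100 = 20.37%.
21.98 − 20.37 = 1.61 pp.

1.61 percentage points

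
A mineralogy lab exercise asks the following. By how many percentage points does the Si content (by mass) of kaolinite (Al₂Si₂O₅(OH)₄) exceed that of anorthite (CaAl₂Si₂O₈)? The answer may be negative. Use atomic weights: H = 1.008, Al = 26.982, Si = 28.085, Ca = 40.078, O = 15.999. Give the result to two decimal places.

M(Al₂Si₂O₅(OH)₄) = 258.157 g/mol, so wt% Si = 56.170/258.157 × 100 = 21.76%.
M(CaAl₂Si₂O₈) = 278.204 g/mol, so wt% Si = 56.170/278.204 × 100 = 20.19%.
21.76 − 20.19 = 1.57 pp.

1.57 percentage points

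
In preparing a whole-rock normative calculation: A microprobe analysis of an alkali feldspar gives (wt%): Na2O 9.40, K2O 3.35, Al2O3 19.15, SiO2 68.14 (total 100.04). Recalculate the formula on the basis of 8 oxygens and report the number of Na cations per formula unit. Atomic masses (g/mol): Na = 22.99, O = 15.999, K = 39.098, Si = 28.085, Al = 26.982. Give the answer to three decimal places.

Na2O (M=61.979): mol = 0.15166; Na = 0.30332, O = 0.15166.
K2O (M=94.195): mol = 0.03556; K = 0.07112, O = 0.03556.
Al2O3 (M=101.961): mol = 0.18782; Al = 0.37564, O = 0.56346.
SiO2 (M=60.083): mol = 1.13410; Si = 1.13410, O = 2.26820.
ΣO = 3.01888; factor = 8/ΣO = 2.64999.
Na apfu = 0.30332 × 2.64999 = 0.804.

0.804 Na apfu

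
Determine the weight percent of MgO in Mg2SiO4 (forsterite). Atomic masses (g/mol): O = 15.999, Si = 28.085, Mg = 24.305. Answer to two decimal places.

M(Mg2SiO4) = 140.691 g/mol; M(MgO) = 40.304 g/mol.
Moles MgO per formula unit = 2 Mg ÷ 1 = 2.0000.
MgO fraction = (2.0000 × 40.304) / 140.691 = 80.608/140.691 = 0.5729.

57.29 wt%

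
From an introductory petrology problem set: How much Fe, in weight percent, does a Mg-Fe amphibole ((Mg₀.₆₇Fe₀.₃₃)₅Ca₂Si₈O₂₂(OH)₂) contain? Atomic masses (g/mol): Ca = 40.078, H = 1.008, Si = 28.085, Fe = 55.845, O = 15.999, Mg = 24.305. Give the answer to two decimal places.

M((Mg₀.₆₇Fe₀.₃₃)₅Ca₂Si₈O₂₂(OH)₂) = 864.394 g/mol.
Fe contributes 1.65 × 55.845 = 92.144 g per mole.
92.144/864.394 = 0.1066 → 10.66%.

10.66 weight percent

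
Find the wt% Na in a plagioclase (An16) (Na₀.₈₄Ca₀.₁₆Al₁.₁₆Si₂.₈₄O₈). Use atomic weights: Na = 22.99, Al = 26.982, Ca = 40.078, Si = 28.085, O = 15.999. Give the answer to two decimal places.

7.29 weight percent

M(Na₀.₈₄Ca₀.₁₆Al₁.₁₆Si₂.₈₄O₈) = 264.777 g/mol.
Na contributes 0.84 × 22.99 = 19.312 g per mole.
19.312/264.777 = 0.0729 → 7.29%.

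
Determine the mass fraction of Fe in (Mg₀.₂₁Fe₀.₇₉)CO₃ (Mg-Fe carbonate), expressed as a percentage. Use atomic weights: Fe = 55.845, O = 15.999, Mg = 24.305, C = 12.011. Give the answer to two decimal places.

40.39 wt%

Formula mass = 0.21·24.305 + 0.79·55.845 + 1·12.011 + 3·15.999 = 109.230 g/mol, of which 44.118 g is Fe.
So Fe makes up 44.118/109.230 = 0.4039 of the mass, i.e. 40.39%.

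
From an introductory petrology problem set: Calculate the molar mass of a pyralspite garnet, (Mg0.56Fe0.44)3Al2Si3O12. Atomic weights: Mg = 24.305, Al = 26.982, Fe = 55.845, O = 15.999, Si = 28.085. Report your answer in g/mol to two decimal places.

Mg: 1.68 × 24.305 = 40.8324
Fe: 1.32 × 55.845 = 73.7154
Al: 2 × 26.982 = 53.9640
Si: 3 × 28.085 = 84.2550
O: 12 × 15.999 = 191.9880
Summing the contributions gives the formula mass.

444.75 g/mol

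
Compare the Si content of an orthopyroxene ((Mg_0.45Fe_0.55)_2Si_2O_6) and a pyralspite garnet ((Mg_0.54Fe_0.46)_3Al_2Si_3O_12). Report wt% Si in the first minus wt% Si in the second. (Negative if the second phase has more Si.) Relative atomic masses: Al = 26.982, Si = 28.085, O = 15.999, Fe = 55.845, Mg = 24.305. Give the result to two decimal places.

4.99 percentage points

Si in (Mg_0.45Fe_0.55)_2Si_2O_6: molar mass 235.468 g/mol; 2×28.085 = 56.170 g → 23.85 wt%.
Si in (Mg_0.54Fe_0.46)_3Al_2Si_3O_12: molar mass 446.647 g/mol; 3×28.085 = 84.255 g → 18.86 wt%.
Difference = 23.85 − 18.86 = 4.99 percentage points.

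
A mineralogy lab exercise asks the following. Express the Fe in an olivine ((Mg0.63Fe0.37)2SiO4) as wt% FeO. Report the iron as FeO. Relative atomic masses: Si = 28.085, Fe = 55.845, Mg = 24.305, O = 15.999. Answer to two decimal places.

M((Mg0.63Fe0.37)2SiO4) = 164.031 g/mol; M(FeO) = 71.844 g/mol.
Moles FeO per formula unit = 0.74 Fe ÷ 1 = 0.7400.
FeO fraction = (0.7400 × 71.844) / 164.031 = 53.165/164.031 = 0.3241.

32.41 wt%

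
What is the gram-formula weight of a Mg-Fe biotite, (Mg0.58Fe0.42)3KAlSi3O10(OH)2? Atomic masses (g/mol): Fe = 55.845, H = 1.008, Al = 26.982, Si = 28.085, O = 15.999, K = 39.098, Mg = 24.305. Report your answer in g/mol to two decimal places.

Mg: 1.74 × 24.305 = 42.2907
Fe: 1.26 × 55.845 = 70.3647
K: 1 × 39.098 = 39.0980
Al: 1 × 26.982 = 26.9820
Si: 3 × 28.085 = 84.2550
O: 12 × 15.999 = 191.9880
H: 2 × 1.008 = 2.0160
Summing the contributions gives the formula mass.

456.99 g/mol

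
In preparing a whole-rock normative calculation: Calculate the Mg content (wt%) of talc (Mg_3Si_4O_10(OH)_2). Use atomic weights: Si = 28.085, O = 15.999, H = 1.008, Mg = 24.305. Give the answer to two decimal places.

19.23 wt%

M(Mg_3Si_4O_10(OH)_2) = 379.259 g/mol.
Mg contributes 3 × 24.305 = 72.915 g per mole.
72.915/379.259 = 0.1923 → 19.23%.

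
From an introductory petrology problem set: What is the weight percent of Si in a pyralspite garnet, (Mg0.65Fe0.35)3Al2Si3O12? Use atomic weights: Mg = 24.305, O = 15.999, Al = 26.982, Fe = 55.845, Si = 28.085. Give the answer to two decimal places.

19.31 wt%

Molar mass of (Mg0.65Fe0.35)3Al2Si3O12: 1.95×24.305 + 1.05×55.845 + 2×26.982 + 3×28.085 + 12×15.999 = 436.239 g/mol.
Mass of Si per formula unit: 3 × 28.085 = 84.255 g.
Weight fraction Si = 84.255 / 436.239 = 0.1931.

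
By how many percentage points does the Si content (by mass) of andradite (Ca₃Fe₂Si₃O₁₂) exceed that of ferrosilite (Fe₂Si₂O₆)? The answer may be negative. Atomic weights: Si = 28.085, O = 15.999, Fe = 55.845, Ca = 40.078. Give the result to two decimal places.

-4.71 percentage points

First mineral: 84.255 g Si in 508.167 g formula = 16.58 wt% Si.
Second mineral: 56.170 g Si in 263.854 g formula = 21.29 wt% Si.
16.58% − 21.29% gives a difference of -4.71 percentage points.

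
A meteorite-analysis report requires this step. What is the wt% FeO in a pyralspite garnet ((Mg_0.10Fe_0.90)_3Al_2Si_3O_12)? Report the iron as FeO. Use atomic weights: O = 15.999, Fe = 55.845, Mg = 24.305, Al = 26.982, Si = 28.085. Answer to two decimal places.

39.73 wt%

Formula mass = 488.280 g/mol.
2.70 Fe → 2.7000 mol FeO per formula unit; M(FeO) = 71.844, so FeO mass = 193.979 g.
193.979/488.280 × 100 = 39.73 wt%.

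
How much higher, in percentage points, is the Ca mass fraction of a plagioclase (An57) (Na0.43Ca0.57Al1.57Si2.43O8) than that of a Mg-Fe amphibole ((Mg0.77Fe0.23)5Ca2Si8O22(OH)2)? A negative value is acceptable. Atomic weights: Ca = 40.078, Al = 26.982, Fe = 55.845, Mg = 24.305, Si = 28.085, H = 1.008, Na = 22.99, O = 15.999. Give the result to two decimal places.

M(Na0.43Ca0.57Al1.57Si2.43O8) = 271.330 g/mol, so wt% Ca = 22.844/271.330 × 100 = 8.42%.
M((Mg0.77Fe0.23)5Ca2Si8O22(OH)2) = 848.624 g/mol, so wt% Ca = 80.156/848.624 × 100 = 9.45%.
8.42 − 9.45 = -1.03 pp.

-1.03 percentage points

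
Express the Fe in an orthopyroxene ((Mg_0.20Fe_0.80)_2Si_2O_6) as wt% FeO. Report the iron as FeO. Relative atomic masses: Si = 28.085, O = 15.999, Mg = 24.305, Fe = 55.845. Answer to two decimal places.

M((Mg_0.20Fe_0.80)_2Si_2O_6) = 251.238 g/mol; M(FeO) = 71.844 g/mol.
Moles FeO per formula unit = 1.60 Fe ÷ 1 = 1.6000.
FeO fraction = (1.6000 × 71.844) / 251.238 = 114.950/251.238 = 0.4575.

45.75 wt%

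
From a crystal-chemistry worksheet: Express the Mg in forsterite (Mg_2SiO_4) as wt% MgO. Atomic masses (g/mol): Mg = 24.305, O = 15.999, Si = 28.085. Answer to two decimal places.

57.29 wt%

M(Mg_2SiO_4) = 140.691 g/mol; M(MgO) = 40.304 g/mol.
Moles MgO per formula unit = 2 Mg ÷ 1 = 2.0000.
MgO fraction = (2.0000 × 40.304) / 140.691 = 80.608/140.691 = 0.5729.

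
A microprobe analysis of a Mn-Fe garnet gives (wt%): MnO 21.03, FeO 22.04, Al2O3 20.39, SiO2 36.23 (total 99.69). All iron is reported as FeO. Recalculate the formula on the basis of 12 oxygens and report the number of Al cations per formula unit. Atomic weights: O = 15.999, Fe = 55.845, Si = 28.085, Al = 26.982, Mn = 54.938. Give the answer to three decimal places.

21.03 wt% MnO ÷ 70.937 g/mol = 0.29646 mol, giving 0.29646 Mn and 0.29646 O.
22.04 wt% FeO ÷ 71.844 g/mol = 0.30678 mol, giving 0.30678 Fe and 0.30678 O.
20.39 wt% Al2O3 ÷ 101.961 g/mol = 0.19998 mol, giving 0.39996 Al and 0.59994 O.
36.23 wt% SiO2 ÷ 60.083 g/mol = 0.60300 mol, giving 0.60300 Si and 1.20600 O.
Oxygen sums to 2.40918; scaling by 12/2.40918 = 4.98095 puts the formula on 12 O.
Al: 0.39996 × 4.98095 = 1.992 atoms per formula unit.

1.992 Al apfu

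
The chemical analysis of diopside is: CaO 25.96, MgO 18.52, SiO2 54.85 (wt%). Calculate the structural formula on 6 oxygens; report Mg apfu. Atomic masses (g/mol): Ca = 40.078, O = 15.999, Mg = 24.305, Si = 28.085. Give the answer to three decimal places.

CaO (M=56.077): mol = 0.46293; Ca = 0.46293, O = 0.46293.
MgO (M=40.304): mol = 0.45951; Mg = 0.45951, O = 0.45951.
SiO2 (M=60.083): mol = 0.91290; Si = 0.91290, O = 1.82580.
ΣO = 2.74824; factor = 6/ΣO = 2.18322.
Mg apfu = 0.45951 × 2.18322 = 1.003.

1.003 Mg apfu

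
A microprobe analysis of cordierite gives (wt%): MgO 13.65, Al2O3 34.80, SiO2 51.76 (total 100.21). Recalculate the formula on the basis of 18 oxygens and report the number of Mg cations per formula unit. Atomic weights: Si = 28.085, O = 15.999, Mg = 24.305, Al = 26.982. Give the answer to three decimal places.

MgO: 13.65/40.304 = 0.33868 mol → 0.33868 mol Mg, 0.33868 mol O.
Al2O3: 34.80/101.961 = 0.34131 mol → 0.68262 mol Al, 1.02393 mol O.
SiO2: 51.76/60.083 = 0.86147 mol → 0.86147 mol Si, 1.72294 mol O.
Total oxygen = 3.08555 mol. Normalization factor = 18/3.08555 = 5.83364.
Mg per 18 O = 0.33868 × 5.83364 = 1.976.

1.976 Mg apfu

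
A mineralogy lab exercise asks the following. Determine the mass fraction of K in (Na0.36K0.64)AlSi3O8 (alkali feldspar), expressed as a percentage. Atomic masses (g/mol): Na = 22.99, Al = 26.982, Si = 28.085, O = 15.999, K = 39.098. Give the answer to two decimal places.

9.18 wt%

Formula mass = 0.36×22.99 + 0.64×39.098 + 1×26.982 + 3×28.085 + 8×15.999 = 272.528 g/mol, of which 25.023 g is K.
So K makes up 25.023/272.528 = 0.0918 of the mass, i.e. 9.18%.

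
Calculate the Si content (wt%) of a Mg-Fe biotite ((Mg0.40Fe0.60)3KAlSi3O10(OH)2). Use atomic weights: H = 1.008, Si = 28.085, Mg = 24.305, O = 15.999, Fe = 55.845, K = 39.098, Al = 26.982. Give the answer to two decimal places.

Molar mass of (Mg0.40Fe0.60)3KAlSi3O10(OH)2: 1.20×24.305 + 1.80×55.845 + 1×39.098 + 1×26.982 + 3×28.085 + 12×15.999 + 2×1.008 = 474.026 g/mol.
Mass of Si per formula unit: 3 × 28.085 = 84.255 g.
Weight fraction Si = 84.255 / 474.026 = 0.1777.

17.77 wt%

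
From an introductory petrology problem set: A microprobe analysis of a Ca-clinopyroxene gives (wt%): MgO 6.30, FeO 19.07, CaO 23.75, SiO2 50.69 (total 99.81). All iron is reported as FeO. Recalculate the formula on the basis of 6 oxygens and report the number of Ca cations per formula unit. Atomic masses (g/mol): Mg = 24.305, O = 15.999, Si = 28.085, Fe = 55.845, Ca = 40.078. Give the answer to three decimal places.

1.003 Ca apfu

MgO: 6.30/40.304 = 0.15631 mol → 0.15631 mol Mg, 0.15631 mol O.
FeO: 19.07/71.844 = 0.26544 mol → 0.26544 mol Fe, 0.26544 mol O.
CaO: 23.75/56.077 = 0.42352 mol → 0.42352 mol Ca, 0.42352 mol O.
SiO2: 50.69/60.083 = 0.84367 mol → 0.84367 mol Si, 1.68734 mol O.
Total oxygen = 2.53261 mol. Normalization factor = 6/2.53261 = 2.36910.
Ca per 6 O = 0.42352 × 2.36910 = 1.003.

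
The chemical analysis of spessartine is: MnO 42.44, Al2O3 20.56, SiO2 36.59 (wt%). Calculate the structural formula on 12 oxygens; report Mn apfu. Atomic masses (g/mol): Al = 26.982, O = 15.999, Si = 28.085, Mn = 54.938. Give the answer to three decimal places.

MnO: 42.44/70.937 = 0.59828 mol → 0.59828 mol Mn, 0.59828 mol O.
Al2O3: 20.56/101.961 = 0.20165 mol → 0.40330 mol Al, 0.60495 mol O.
SiO2: 36.59/60.083 = 0.60899 mol → 0.60899 mol Si, 1.21798 mol O.
Total oxygen = 2.42121 mol. Normalization factor = 12/2.42121 = 4.95620.
Mn per 12 O = 0.59828 × 4.95620 = 2.965.

2.965 Mn apfu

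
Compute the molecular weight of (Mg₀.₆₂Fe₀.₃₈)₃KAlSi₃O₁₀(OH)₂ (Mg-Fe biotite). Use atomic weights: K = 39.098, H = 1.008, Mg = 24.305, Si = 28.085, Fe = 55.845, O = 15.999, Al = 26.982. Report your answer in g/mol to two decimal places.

453.21 g/mol

Mg: 1.86 × 24.305 = 45.2073
Fe: 1.14 × 55.845 = 63.6633
K: 1 × 39.098 = 39.0980
Al: 1 × 26.982 = 26.9820
Si: 3 × 28.085 = 84.2550
O: 12 × 15.999 = 191.9880
H: 2 × 1.008 = 2.0160
Summing the contributions gives the formula mass.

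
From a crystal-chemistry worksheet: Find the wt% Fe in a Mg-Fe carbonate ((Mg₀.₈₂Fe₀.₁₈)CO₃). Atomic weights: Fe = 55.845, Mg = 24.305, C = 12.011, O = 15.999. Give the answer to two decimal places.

Formula mass = 0.82·24.305 + 0.18·55.845 + 1·12.011 + 3·15.999 = 89.990 g/mol, of which 10.052 g is Fe.
So Fe makes up 10.052/89.990 = 0.1117 of the mass, i.e. 11.17%.

11.17 wt%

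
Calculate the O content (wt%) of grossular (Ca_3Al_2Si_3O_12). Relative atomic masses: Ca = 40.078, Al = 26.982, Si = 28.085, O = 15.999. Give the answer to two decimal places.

M(Ca_3Al_2Si_3O_12) = 450.441 g/mol.
O contributes 12 × 15.999 = 191.988 g per mole.
191.988/450.441 = 0.4262 → 42.62%.

42.62 wt%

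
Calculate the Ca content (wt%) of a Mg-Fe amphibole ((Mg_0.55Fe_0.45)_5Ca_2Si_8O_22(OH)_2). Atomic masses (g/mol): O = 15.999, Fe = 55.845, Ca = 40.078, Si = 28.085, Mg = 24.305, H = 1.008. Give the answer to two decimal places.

M((Mg_0.55Fe_0.45)_5Ca_2Si_8O_22(OH)_2) = 883.318 g/mol.
Ca contributes 2 × 40.078 = 80.156 g per mole.
80.156/883.318 = 0.0907 → 9.07%.

9.07 wt%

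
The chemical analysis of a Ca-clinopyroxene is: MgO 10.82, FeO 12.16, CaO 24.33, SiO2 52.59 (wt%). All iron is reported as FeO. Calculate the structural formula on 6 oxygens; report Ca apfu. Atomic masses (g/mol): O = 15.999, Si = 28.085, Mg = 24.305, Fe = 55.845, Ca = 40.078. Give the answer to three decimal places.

0.993 Ca apfu

MgO (M=40.304): mol = 0.26846; Mg = 0.26846, O = 0.26846.
FeO (M=71.844): mol = 0.16926; Fe = 0.16926, O = 0.16926.
CaO (M=56.077): mol = 0.43387; Ca = 0.43387, O = 0.43387.
SiO2 (M=60.083): mol = 0.87529; Si = 0.87529, O = 1.75058.
ΣO = 2.62217; factor = 6/ΣO = 2.28818.
Ca apfu = 0.43387 × 2.28818 = 0.993.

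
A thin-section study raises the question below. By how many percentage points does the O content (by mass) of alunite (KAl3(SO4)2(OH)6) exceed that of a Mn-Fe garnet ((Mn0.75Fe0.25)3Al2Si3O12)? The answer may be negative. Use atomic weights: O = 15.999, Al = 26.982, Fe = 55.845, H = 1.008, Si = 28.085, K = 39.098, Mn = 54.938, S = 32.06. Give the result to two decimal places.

15.35 percentage points

O in KAl3(SO4)2(OH)6: molar mass 414.198 g/mol; 14×15.999 = 223.986 g → 54.08 wt%.
O in (Mn0.75Fe0.25)3Al2Si3O12: molar mass 495.701 g/mol; 12×15.999 = 191.988 g → 38.73 wt%.
Difference = 54.08 − 38.73 = 15.35 percentage points.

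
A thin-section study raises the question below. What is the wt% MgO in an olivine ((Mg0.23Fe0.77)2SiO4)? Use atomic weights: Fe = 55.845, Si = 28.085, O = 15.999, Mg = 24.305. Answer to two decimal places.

Formula mass = 189.263 g/mol.
0.46 Mg → 0.4600 mol MgO per formula unit; M(MgO) = 40.304, so MgO mass = 18.540 g.
18.540/189.263 × 100 = 9.80 wt%.

9.80 wt%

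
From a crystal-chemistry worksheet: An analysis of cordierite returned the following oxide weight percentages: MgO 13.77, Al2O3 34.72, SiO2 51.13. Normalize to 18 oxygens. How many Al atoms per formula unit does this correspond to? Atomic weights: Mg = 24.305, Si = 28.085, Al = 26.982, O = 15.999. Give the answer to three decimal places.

MgO (M=40.304): mol = 0.34165; Mg = 0.34165, O = 0.34165.
Al2O3 (M=101.961): mol = 0.34052; Al = 0.68104, O = 1.02156.
SiO2 (M=60.083): mol = 0.85099; Si = 0.85099, O = 1.70198.
ΣO = 3.06519; factor = 18/ΣO = 5.87239.
Al apfu = 0.68104 × 5.87239 = 3.999.

3.999 Al apfu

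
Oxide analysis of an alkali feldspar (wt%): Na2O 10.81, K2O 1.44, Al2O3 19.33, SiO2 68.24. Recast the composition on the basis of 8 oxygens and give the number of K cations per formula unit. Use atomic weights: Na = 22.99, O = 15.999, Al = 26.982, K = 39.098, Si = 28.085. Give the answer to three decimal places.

0.081 K apfu

10.81 wt% Na2O ÷ 61.979 g/mol = 0.17441 mol, giving 0.34882 Na and 0.17441 O.
1.44 wt% K2O ÷ 94.195 g/mol = 0.01529 mol, giving 0.03058 K and 0.01529 O.
19.33 wt% Al2O3 ÷ 101.961 g/mol = 0.18958 mol, giving 0.37916 Al and 0.56874 O.
68.24 wt% SiO2 ÷ 60.083 g/mol = 1.13576 mol, giving 1.13576 Si and 2.27152 O.
Oxygen sums to 3.02996; scaling by 8/3.02996 = 2.64030 puts the formula on 8 O.
K: 0.03058 × 2.64030 = 0.081 atoms per formula unit.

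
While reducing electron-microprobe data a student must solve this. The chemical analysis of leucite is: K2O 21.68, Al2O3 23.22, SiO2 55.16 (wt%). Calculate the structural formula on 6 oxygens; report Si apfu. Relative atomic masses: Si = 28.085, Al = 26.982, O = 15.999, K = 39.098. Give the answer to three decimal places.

2.003 Si apfu

K2O (M=94.195): mol = 0.23016; K = 0.46032, O = 0.23016.
Al2O3 (M=101.961): mol = 0.22773; Al = 0.45546, O = 0.68319.
SiO2 (M=60.083): mol = 0.91806; Si = 0.91806, O = 1.83612.
ΣO = 2.74947; factor = 6/ΣO = 2.18224.
Si apfu = 0.91806 × 2.18224 = 2.003.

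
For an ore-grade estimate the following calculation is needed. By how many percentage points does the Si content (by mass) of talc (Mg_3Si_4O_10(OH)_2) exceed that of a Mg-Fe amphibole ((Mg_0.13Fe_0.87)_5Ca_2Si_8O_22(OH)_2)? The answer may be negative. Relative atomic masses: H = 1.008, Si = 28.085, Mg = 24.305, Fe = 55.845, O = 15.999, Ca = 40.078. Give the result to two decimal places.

5.96 percentage points

First mineral: 112.340 g Si in 379.259 g formula = 29.62 wt% Si.
Second mineral: 224.680 g Si in 949.552 g formula = 23.66 wt% Si.
29.62% − 23.66% gives a difference of 5.96 percentage points.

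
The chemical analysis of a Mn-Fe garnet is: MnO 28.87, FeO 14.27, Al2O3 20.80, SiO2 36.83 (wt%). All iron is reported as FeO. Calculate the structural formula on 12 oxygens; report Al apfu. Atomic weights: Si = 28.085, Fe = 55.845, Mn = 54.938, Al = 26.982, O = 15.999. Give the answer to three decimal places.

MnO: 28.87/70.937 = 0.40698 mol → 0.40698 mol Mn, 0.40698 mol O.
FeO: 14.27/71.844 = 0.19862 mol → 0.19862 mol Fe, 0.19862 mol O.
Al2O3: 20.80/101.961 = 0.20400 mol → 0.40800 mol Al, 0.61200 mol O.
SiO2: 36.83/60.083 = 0.61299 mol → 0.61299 mol Si, 1.22598 mol O.
Total oxygen = 2.44358 mol. Normalization factor = 12/2.44358 = 4.91083.
Al per 12 O = 0.40800 × 4.91083 = 2.004.

2.004 Al apfu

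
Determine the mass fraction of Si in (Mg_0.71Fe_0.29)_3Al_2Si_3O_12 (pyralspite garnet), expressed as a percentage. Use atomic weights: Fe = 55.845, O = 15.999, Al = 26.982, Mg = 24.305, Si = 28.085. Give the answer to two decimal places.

19.57 mass %

Formula mass = 2.13·24.305 + 0.87·55.845 + 2·26.982 + 3·28.085 + 12·15.999 = 430.562 g/mol, of which 84.255 g is Si.
So Si makes up 84.255/430.562 = 0.1957 of the mass, i.e. 19.57%.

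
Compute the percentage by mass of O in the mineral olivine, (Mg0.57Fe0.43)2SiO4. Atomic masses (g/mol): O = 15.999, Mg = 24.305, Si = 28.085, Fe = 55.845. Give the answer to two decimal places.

Molar mass of (Mg0.57Fe0.43)2SiO4: 1.14·24.305 + 0.86·55.845 + 1·28.085 + 4·15.999 = 167.815 g/mol.
Mass of O per formula unit: 4 × 15.999 = 63.996 g.
Weight fraction O = 63.996 / 167.815 = 0.3813.

38.13 mass %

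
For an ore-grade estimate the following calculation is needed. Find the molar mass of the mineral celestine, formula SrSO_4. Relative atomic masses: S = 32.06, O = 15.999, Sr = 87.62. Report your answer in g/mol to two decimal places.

Sr: 1 × 87.62 = 87.6200
S: 1 × 32.06 = 32.0600
O: 4 × 15.999 = 63.9960
Summing the contributions gives the formula mass.

183.68 g/mol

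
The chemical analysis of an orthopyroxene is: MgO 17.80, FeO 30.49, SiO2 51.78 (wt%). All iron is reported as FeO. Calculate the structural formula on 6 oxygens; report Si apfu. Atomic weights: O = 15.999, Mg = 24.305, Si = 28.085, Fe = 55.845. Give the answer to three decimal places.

MgO: 17.80/40.304 = 0.44164 mol → 0.44164 mol Mg, 0.44164 mol O.
FeO: 30.49/71.844 = 0.42439 mol → 0.42439 mol Fe, 0.42439 mol O.
SiO2: 51.78/60.083 = 0.86181 mol → 0.86181 mol Si, 1.72362 mol O.
Total oxygen = 2.58965 mol. Normalization factor = 6/2.58965 = 2.31692.
Si per 6 O = 0.86181 × 2.31692 = 1.997.

1.997 Si apfu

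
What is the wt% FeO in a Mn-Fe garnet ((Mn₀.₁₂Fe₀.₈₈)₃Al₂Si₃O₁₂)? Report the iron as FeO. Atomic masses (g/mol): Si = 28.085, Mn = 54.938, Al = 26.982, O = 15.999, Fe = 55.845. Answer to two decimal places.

M((Mn₀.₁₂Fe₀.₈₈)₃Al₂Si₃O₁₂) = 497.415 g/mol; M(FeO) = 71.844 g/mol.
Moles FeO per formula unit = 2.64 Fe ÷ 1 = 2.6400.
FeO fraction = (2.6400 × 71.844) / 497.415 = 189.668/497.415 = 0.3813.

38.13 wt%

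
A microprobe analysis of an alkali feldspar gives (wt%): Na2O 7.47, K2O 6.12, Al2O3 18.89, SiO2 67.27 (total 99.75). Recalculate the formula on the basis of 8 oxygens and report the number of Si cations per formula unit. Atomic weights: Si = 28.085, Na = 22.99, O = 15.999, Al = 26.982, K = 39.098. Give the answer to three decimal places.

3.005 Si apfu

7.47 wt% Na2O ÷ 61.979 g/mol = 0.12052 mol, giving 0.24104 Na and 0.12052 O.
6.12 wt% K2O ÷ 94.195 g/mol = 0.06497 mol, giving 0.12994 K and 0.06497 O.
18.89 wt% Al2O3 ÷ 101.961 g/mol = 0.18527 mol, giving 0.37054 Al and 0.55581 O.
67.27 wt% SiO2 ÷ 60.083 g/mol = 1.11962 mol, giving 1.11962 Si and 2.23924 O.
Oxygen sums to 2.98054; scaling by 8/2.98054 = 2.68408 puts the formula on 8 O.
Si: 1.11962 × 2.68408 = 3.005 atoms per formula unit.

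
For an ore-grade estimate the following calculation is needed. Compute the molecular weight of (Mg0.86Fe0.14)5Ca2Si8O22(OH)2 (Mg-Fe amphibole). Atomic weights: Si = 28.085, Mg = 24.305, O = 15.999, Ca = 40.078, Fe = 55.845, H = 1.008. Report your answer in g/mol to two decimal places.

M = 4.30·24.305 + 0.70·55.845 + 2·40.078 + 8·28.085 + 24·15.999 + 2·1.008

834.43 g/mol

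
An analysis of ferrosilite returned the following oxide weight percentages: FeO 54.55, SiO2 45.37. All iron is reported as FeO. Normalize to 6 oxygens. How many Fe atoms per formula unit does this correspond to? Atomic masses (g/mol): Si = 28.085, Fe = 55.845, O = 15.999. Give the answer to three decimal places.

FeO (M=71.844): mol = 0.75928; Fe = 0.75928, O = 0.75928.
SiO2 (M=60.083): mol = 0.75512; Si = 0.75512, O = 1.51024.
ΣO = 2.26952; factor = 6/ΣO = 2.64373.
Fe apfu = 0.75928 × 2.64373 = 2.007.

2.007 Fe apfu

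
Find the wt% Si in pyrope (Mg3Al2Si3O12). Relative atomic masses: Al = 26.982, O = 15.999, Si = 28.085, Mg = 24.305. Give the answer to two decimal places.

20.90 wt%

Molar mass of Mg3Al2Si3O12: 3*24.305 + 2*26.982 + 3*28.085 + 12*15.999 = 403.122 g/mol.
Mass of Si per formula unit: 3 × 28.085 = 84.255 g.
Weight fraction Si = 84.255 / 403.122 = 0.2090.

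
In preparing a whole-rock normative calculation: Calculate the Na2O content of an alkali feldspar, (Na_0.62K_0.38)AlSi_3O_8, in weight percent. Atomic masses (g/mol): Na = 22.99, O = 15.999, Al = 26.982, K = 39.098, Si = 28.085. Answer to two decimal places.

7.16 wt%

M((Na_0.62K_0.38)AlSi_3O_8) = 268.340 g/mol; M(Na2O) = 61.979 g/mol.
Moles Na2O per formula unit = 0.62 Na ÷ 2 = 0.3100.
Na2O fraction = (0.3100 × 61.979) / 268.340 = 19.213/268.340 = 0.0716.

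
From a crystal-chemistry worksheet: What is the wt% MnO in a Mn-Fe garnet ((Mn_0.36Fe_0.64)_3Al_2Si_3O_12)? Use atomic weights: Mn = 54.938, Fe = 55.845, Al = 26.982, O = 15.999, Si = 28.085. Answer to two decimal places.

M((Mn_0.36Fe_0.64)_3Al_2Si_3O_12) = 496.762 g/mol; M(MnO) = 70.937 g/mol.
Moles MnO per formula unit = 1.08 Mn ÷ 1 = 1.0800.
MnO fraction = (1.0800 × 70.937) / 496.762 = 76.612/496.762 = 0.1542.

15.42 wt%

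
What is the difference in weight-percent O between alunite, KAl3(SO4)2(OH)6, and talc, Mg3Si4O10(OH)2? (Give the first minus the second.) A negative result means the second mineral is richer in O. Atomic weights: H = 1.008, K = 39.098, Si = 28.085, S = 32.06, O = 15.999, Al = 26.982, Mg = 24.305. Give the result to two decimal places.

3.46 percentage points

O in KAl3(SO4)2(OH)6: molar mass 414.198 g/mol; 14×15.999 = 223.986 g → 54.08 wt%.
O in Mg3Si4O10(OH)2: molar mass 379.259 g/mol; 12×15.999 = 191.988 g → 50.62 wt%.
Difference = 54.08 − 50.62 = 3.46 percentage points.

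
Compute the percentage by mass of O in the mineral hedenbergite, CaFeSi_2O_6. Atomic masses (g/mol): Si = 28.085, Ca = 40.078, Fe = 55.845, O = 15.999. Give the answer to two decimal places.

38.69 wt%

Formula mass = 1·40.078 + 1·55.845 + 2·28.085 + 6·15.999 = 248.087 g/mol, of which 95.994 g is O.
So O makes up 95.994/248.087 = 0.3869 of the mass, i.e. 38.69%.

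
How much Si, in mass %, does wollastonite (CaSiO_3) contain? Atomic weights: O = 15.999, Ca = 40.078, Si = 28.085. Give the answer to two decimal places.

Molar mass of CaSiO_3: 1·40.078 + 1·28.085 + 3·15.999 = 116.160 g/mol.
Mass of Si per formula unit: 1 × 28.085 = 28.085 g.
Weight fraction Si = 28.085 / 116.160 = 0.2418.

24.18 mass %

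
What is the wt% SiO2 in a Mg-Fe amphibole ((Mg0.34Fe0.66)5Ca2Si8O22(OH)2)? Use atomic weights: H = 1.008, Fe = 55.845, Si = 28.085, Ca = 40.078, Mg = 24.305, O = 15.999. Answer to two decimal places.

M((Mg0.34Fe0.66)5Ca2Si8O22(OH)2) = 916.435 g/mol; M(SiO2) = 60.083 g/mol.
Moles SiO2 per formula unit = 8 Si ÷ 1 = 8.0000.
SiO2 fraction = (8.0000 × 60.083) / 916.435 = 480.664/916.435 = 0.5245.

52.45 wt%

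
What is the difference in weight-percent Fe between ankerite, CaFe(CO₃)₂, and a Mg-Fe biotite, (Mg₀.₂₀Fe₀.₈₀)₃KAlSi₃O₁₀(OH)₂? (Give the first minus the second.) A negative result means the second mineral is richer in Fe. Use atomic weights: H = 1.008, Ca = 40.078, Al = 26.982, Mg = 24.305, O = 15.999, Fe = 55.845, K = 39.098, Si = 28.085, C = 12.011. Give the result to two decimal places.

-1.33 percentage points

First mineral: 55.845 g Fe in 215.939 g formula = 25.86 wt% Fe.
Second mineral: 134.028 g Fe in 492.950 g formula = 27.19 wt% Fe.
25.86% − 27.19% gives a difference of -1.33 percentage points.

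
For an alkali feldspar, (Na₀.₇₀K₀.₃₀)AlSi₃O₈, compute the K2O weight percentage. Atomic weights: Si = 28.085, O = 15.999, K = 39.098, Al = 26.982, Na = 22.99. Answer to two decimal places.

M((Na₀.₇₀K₀.₃₀)AlSi₃O₈) = 267.051 g/mol; M(K2O) = 94.195 g/mol.
Moles K2O per formula unit = 0.30 K ÷ 2 = 0.1500.
K2O fraction = (0.1500 × 94.195) / 267.051 = 14.129/267.051 = 0.0529.

5.29 wt%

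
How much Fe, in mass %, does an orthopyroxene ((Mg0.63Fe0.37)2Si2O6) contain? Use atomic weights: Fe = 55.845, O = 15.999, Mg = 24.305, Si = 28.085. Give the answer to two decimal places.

18.44 mass %

Formula mass = 1.26*24.305 + 0.74*55.845 + 2*28.085 + 6*15.999 = 224.114 g/mol, of which 41.325 g is Fe.
So Fe makes up 41.325/224.114 = 0.1844 of the mass, i.e. 18.44%.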